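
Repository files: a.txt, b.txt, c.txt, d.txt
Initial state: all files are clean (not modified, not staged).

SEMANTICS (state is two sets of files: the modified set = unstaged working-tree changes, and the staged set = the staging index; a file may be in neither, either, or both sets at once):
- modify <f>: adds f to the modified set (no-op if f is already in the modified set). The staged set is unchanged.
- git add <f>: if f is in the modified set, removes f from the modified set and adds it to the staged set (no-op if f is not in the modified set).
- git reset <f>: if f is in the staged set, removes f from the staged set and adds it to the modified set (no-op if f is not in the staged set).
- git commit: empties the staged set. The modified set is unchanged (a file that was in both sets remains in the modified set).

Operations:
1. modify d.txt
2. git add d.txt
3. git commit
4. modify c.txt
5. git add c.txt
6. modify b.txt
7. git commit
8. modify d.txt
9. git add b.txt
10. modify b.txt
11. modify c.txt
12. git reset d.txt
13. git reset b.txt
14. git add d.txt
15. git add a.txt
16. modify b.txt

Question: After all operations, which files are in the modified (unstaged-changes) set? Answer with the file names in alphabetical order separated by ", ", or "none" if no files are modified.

After op 1 (modify d.txt): modified={d.txt} staged={none}
After op 2 (git add d.txt): modified={none} staged={d.txt}
After op 3 (git commit): modified={none} staged={none}
After op 4 (modify c.txt): modified={c.txt} staged={none}
After op 5 (git add c.txt): modified={none} staged={c.txt}
After op 6 (modify b.txt): modified={b.txt} staged={c.txt}
After op 7 (git commit): modified={b.txt} staged={none}
After op 8 (modify d.txt): modified={b.txt, d.txt} staged={none}
After op 9 (git add b.txt): modified={d.txt} staged={b.txt}
After op 10 (modify b.txt): modified={b.txt, d.txt} staged={b.txt}
After op 11 (modify c.txt): modified={b.txt, c.txt, d.txt} staged={b.txt}
After op 12 (git reset d.txt): modified={b.txt, c.txt, d.txt} staged={b.txt}
After op 13 (git reset b.txt): modified={b.txt, c.txt, d.txt} staged={none}
After op 14 (git add d.txt): modified={b.txt, c.txt} staged={d.txt}
After op 15 (git add a.txt): modified={b.txt, c.txt} staged={d.txt}
After op 16 (modify b.txt): modified={b.txt, c.txt} staged={d.txt}

Answer: b.txt, c.txt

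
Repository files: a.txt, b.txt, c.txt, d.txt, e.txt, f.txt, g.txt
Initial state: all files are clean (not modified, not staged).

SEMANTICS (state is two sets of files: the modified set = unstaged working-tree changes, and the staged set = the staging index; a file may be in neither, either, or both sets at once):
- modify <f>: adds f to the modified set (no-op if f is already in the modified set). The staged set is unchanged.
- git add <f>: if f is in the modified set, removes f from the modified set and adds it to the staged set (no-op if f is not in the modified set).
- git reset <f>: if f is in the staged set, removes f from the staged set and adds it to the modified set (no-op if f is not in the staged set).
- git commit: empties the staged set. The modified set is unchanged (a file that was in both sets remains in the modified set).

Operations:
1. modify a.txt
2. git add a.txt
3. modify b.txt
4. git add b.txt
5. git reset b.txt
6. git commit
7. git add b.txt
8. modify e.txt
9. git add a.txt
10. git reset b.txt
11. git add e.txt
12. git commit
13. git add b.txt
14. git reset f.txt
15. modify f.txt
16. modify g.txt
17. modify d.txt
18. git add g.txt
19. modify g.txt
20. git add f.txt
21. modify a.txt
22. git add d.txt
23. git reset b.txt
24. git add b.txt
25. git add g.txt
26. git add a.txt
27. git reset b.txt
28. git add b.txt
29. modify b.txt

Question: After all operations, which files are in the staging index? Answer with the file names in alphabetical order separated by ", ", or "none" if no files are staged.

After op 1 (modify a.txt): modified={a.txt} staged={none}
After op 2 (git add a.txt): modified={none} staged={a.txt}
After op 3 (modify b.txt): modified={b.txt} staged={a.txt}
After op 4 (git add b.txt): modified={none} staged={a.txt, b.txt}
After op 5 (git reset b.txt): modified={b.txt} staged={a.txt}
After op 6 (git commit): modified={b.txt} staged={none}
After op 7 (git add b.txt): modified={none} staged={b.txt}
After op 8 (modify e.txt): modified={e.txt} staged={b.txt}
After op 9 (git add a.txt): modified={e.txt} staged={b.txt}
After op 10 (git reset b.txt): modified={b.txt, e.txt} staged={none}
After op 11 (git add e.txt): modified={b.txt} staged={e.txt}
After op 12 (git commit): modified={b.txt} staged={none}
After op 13 (git add b.txt): modified={none} staged={b.txt}
After op 14 (git reset f.txt): modified={none} staged={b.txt}
After op 15 (modify f.txt): modified={f.txt} staged={b.txt}
After op 16 (modify g.txt): modified={f.txt, g.txt} staged={b.txt}
After op 17 (modify d.txt): modified={d.txt, f.txt, g.txt} staged={b.txt}
After op 18 (git add g.txt): modified={d.txt, f.txt} staged={b.txt, g.txt}
After op 19 (modify g.txt): modified={d.txt, f.txt, g.txt} staged={b.txt, g.txt}
After op 20 (git add f.txt): modified={d.txt, g.txt} staged={b.txt, f.txt, g.txt}
After op 21 (modify a.txt): modified={a.txt, d.txt, g.txt} staged={b.txt, f.txt, g.txt}
After op 22 (git add d.txt): modified={a.txt, g.txt} staged={b.txt, d.txt, f.txt, g.txt}
After op 23 (git reset b.txt): modified={a.txt, b.txt, g.txt} staged={d.txt, f.txt, g.txt}
After op 24 (git add b.txt): modified={a.txt, g.txt} staged={b.txt, d.txt, f.txt, g.txt}
After op 25 (git add g.txt): modified={a.txt} staged={b.txt, d.txt, f.txt, g.txt}
After op 26 (git add a.txt): modified={none} staged={a.txt, b.txt, d.txt, f.txt, g.txt}
After op 27 (git reset b.txt): modified={b.txt} staged={a.txt, d.txt, f.txt, g.txt}
After op 28 (git add b.txt): modified={none} staged={a.txt, b.txt, d.txt, f.txt, g.txt}
After op 29 (modify b.txt): modified={b.txt} staged={a.txt, b.txt, d.txt, f.txt, g.txt}

Answer: a.txt, b.txt, d.txt, f.txt, g.txt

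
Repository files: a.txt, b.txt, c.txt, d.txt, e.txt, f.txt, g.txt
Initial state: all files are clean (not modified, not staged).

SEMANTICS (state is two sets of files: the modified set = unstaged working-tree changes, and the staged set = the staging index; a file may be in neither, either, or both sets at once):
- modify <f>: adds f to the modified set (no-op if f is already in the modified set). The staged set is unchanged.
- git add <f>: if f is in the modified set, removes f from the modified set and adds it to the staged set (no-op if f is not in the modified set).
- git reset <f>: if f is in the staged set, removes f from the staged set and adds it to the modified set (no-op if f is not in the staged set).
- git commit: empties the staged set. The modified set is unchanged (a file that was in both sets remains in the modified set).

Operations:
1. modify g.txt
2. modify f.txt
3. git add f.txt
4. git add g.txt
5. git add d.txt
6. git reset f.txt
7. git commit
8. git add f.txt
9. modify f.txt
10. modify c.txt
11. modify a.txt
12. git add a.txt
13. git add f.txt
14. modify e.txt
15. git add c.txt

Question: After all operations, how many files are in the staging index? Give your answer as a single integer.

After op 1 (modify g.txt): modified={g.txt} staged={none}
After op 2 (modify f.txt): modified={f.txt, g.txt} staged={none}
After op 3 (git add f.txt): modified={g.txt} staged={f.txt}
After op 4 (git add g.txt): modified={none} staged={f.txt, g.txt}
After op 5 (git add d.txt): modified={none} staged={f.txt, g.txt}
After op 6 (git reset f.txt): modified={f.txt} staged={g.txt}
After op 7 (git commit): modified={f.txt} staged={none}
After op 8 (git add f.txt): modified={none} staged={f.txt}
After op 9 (modify f.txt): modified={f.txt} staged={f.txt}
After op 10 (modify c.txt): modified={c.txt, f.txt} staged={f.txt}
After op 11 (modify a.txt): modified={a.txt, c.txt, f.txt} staged={f.txt}
After op 12 (git add a.txt): modified={c.txt, f.txt} staged={a.txt, f.txt}
After op 13 (git add f.txt): modified={c.txt} staged={a.txt, f.txt}
After op 14 (modify e.txt): modified={c.txt, e.txt} staged={a.txt, f.txt}
After op 15 (git add c.txt): modified={e.txt} staged={a.txt, c.txt, f.txt}
Final staged set: {a.txt, c.txt, f.txt} -> count=3

Answer: 3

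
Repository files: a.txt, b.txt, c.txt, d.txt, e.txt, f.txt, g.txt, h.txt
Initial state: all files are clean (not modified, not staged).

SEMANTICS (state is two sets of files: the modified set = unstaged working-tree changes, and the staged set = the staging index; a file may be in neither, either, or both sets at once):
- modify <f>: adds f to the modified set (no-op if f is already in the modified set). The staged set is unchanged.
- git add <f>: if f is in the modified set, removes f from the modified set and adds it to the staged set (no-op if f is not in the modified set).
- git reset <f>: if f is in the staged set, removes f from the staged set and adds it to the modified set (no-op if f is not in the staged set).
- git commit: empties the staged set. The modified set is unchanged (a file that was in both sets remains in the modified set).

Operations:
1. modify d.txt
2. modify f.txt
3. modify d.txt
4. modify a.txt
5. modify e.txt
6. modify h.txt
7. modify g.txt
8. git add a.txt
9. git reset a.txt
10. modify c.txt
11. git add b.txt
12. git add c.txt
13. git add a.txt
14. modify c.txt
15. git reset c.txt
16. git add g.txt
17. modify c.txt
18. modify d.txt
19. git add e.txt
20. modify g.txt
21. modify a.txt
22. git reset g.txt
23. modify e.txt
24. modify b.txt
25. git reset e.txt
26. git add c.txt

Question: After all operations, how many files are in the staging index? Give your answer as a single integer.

Answer: 2

Derivation:
After op 1 (modify d.txt): modified={d.txt} staged={none}
After op 2 (modify f.txt): modified={d.txt, f.txt} staged={none}
After op 3 (modify d.txt): modified={d.txt, f.txt} staged={none}
After op 4 (modify a.txt): modified={a.txt, d.txt, f.txt} staged={none}
After op 5 (modify e.txt): modified={a.txt, d.txt, e.txt, f.txt} staged={none}
After op 6 (modify h.txt): modified={a.txt, d.txt, e.txt, f.txt, h.txt} staged={none}
After op 7 (modify g.txt): modified={a.txt, d.txt, e.txt, f.txt, g.txt, h.txt} staged={none}
After op 8 (git add a.txt): modified={d.txt, e.txt, f.txt, g.txt, h.txt} staged={a.txt}
After op 9 (git reset a.txt): modified={a.txt, d.txt, e.txt, f.txt, g.txt, h.txt} staged={none}
After op 10 (modify c.txt): modified={a.txt, c.txt, d.txt, e.txt, f.txt, g.txt, h.txt} staged={none}
After op 11 (git add b.txt): modified={a.txt, c.txt, d.txt, e.txt, f.txt, g.txt, h.txt} staged={none}
After op 12 (git add c.txt): modified={a.txt, d.txt, e.txt, f.txt, g.txt, h.txt} staged={c.txt}
After op 13 (git add a.txt): modified={d.txt, e.txt, f.txt, g.txt, h.txt} staged={a.txt, c.txt}
After op 14 (modify c.txt): modified={c.txt, d.txt, e.txt, f.txt, g.txt, h.txt} staged={a.txt, c.txt}
After op 15 (git reset c.txt): modified={c.txt, d.txt, e.txt, f.txt, g.txt, h.txt} staged={a.txt}
After op 16 (git add g.txt): modified={c.txt, d.txt, e.txt, f.txt, h.txt} staged={a.txt, g.txt}
After op 17 (modify c.txt): modified={c.txt, d.txt, e.txt, f.txt, h.txt} staged={a.txt, g.txt}
After op 18 (modify d.txt): modified={c.txt, d.txt, e.txt, f.txt, h.txt} staged={a.txt, g.txt}
After op 19 (git add e.txt): modified={c.txt, d.txt, f.txt, h.txt} staged={a.txt, e.txt, g.txt}
After op 20 (modify g.txt): modified={c.txt, d.txt, f.txt, g.txt, h.txt} staged={a.txt, e.txt, g.txt}
After op 21 (modify a.txt): modified={a.txt, c.txt, d.txt, f.txt, g.txt, h.txt} staged={a.txt, e.txt, g.txt}
After op 22 (git reset g.txt): modified={a.txt, c.txt, d.txt, f.txt, g.txt, h.txt} staged={a.txt, e.txt}
After op 23 (modify e.txt): modified={a.txt, c.txt, d.txt, e.txt, f.txt, g.txt, h.txt} staged={a.txt, e.txt}
After op 24 (modify b.txt): modified={a.txt, b.txt, c.txt, d.txt, e.txt, f.txt, g.txt, h.txt} staged={a.txt, e.txt}
After op 25 (git reset e.txt): modified={a.txt, b.txt, c.txt, d.txt, e.txt, f.txt, g.txt, h.txt} staged={a.txt}
After op 26 (git add c.txt): modified={a.txt, b.txt, d.txt, e.txt, f.txt, g.txt, h.txt} staged={a.txt, c.txt}
Final staged set: {a.txt, c.txt} -> count=2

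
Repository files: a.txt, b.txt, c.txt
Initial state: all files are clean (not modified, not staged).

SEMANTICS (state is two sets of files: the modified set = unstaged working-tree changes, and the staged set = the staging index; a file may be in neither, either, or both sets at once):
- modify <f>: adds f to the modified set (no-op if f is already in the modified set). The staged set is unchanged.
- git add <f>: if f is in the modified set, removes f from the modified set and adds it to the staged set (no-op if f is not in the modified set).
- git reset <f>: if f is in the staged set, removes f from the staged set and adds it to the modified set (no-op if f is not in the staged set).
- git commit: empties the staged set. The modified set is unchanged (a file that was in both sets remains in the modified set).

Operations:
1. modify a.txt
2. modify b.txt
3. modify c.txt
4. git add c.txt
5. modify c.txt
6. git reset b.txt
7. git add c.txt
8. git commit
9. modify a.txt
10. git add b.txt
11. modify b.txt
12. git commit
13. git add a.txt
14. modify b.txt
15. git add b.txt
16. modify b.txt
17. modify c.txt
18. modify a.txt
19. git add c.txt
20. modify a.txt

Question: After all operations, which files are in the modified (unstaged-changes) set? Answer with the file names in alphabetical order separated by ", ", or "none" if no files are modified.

Answer: a.txt, b.txt

Derivation:
After op 1 (modify a.txt): modified={a.txt} staged={none}
After op 2 (modify b.txt): modified={a.txt, b.txt} staged={none}
After op 3 (modify c.txt): modified={a.txt, b.txt, c.txt} staged={none}
After op 4 (git add c.txt): modified={a.txt, b.txt} staged={c.txt}
After op 5 (modify c.txt): modified={a.txt, b.txt, c.txt} staged={c.txt}
After op 6 (git reset b.txt): modified={a.txt, b.txt, c.txt} staged={c.txt}
After op 7 (git add c.txt): modified={a.txt, b.txt} staged={c.txt}
After op 8 (git commit): modified={a.txt, b.txt} staged={none}
After op 9 (modify a.txt): modified={a.txt, b.txt} staged={none}
After op 10 (git add b.txt): modified={a.txt} staged={b.txt}
After op 11 (modify b.txt): modified={a.txt, b.txt} staged={b.txt}
After op 12 (git commit): modified={a.txt, b.txt} staged={none}
After op 13 (git add a.txt): modified={b.txt} staged={a.txt}
After op 14 (modify b.txt): modified={b.txt} staged={a.txt}
After op 15 (git add b.txt): modified={none} staged={a.txt, b.txt}
After op 16 (modify b.txt): modified={b.txt} staged={a.txt, b.txt}
After op 17 (modify c.txt): modified={b.txt, c.txt} staged={a.txt, b.txt}
After op 18 (modify a.txt): modified={a.txt, b.txt, c.txt} staged={a.txt, b.txt}
After op 19 (git add c.txt): modified={a.txt, b.txt} staged={a.txt, b.txt, c.txt}
After op 20 (modify a.txt): modified={a.txt, b.txt} staged={a.txt, b.txt, c.txt}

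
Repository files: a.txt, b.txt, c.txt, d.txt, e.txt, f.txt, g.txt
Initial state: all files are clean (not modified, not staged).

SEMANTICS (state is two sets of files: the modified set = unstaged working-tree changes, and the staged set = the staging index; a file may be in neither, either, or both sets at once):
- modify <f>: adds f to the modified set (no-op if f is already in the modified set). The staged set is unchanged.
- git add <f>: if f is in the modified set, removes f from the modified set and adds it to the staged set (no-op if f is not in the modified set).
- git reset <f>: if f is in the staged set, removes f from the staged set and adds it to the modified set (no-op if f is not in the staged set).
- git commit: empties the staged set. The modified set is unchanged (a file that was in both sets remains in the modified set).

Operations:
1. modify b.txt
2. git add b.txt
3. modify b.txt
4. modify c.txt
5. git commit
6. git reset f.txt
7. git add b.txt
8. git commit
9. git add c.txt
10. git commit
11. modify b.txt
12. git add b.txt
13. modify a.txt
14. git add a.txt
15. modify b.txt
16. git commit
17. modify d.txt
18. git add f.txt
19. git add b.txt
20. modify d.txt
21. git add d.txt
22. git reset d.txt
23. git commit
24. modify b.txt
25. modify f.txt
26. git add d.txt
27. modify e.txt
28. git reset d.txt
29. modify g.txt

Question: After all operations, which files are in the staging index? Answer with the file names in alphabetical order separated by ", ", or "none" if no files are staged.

Answer: none

Derivation:
After op 1 (modify b.txt): modified={b.txt} staged={none}
After op 2 (git add b.txt): modified={none} staged={b.txt}
After op 3 (modify b.txt): modified={b.txt} staged={b.txt}
After op 4 (modify c.txt): modified={b.txt, c.txt} staged={b.txt}
After op 5 (git commit): modified={b.txt, c.txt} staged={none}
After op 6 (git reset f.txt): modified={b.txt, c.txt} staged={none}
After op 7 (git add b.txt): modified={c.txt} staged={b.txt}
After op 8 (git commit): modified={c.txt} staged={none}
After op 9 (git add c.txt): modified={none} staged={c.txt}
After op 10 (git commit): modified={none} staged={none}
After op 11 (modify b.txt): modified={b.txt} staged={none}
After op 12 (git add b.txt): modified={none} staged={b.txt}
After op 13 (modify a.txt): modified={a.txt} staged={b.txt}
After op 14 (git add a.txt): modified={none} staged={a.txt, b.txt}
After op 15 (modify b.txt): modified={b.txt} staged={a.txt, b.txt}
After op 16 (git commit): modified={b.txt} staged={none}
After op 17 (modify d.txt): modified={b.txt, d.txt} staged={none}
After op 18 (git add f.txt): modified={b.txt, d.txt} staged={none}
After op 19 (git add b.txt): modified={d.txt} staged={b.txt}
After op 20 (modify d.txt): modified={d.txt} staged={b.txt}
After op 21 (git add d.txt): modified={none} staged={b.txt, d.txt}
After op 22 (git reset d.txt): modified={d.txt} staged={b.txt}
After op 23 (git commit): modified={d.txt} staged={none}
After op 24 (modify b.txt): modified={b.txt, d.txt} staged={none}
After op 25 (modify f.txt): modified={b.txt, d.txt, f.txt} staged={none}
After op 26 (git add d.txt): modified={b.txt, f.txt} staged={d.txt}
After op 27 (modify e.txt): modified={b.txt, e.txt, f.txt} staged={d.txt}
After op 28 (git reset d.txt): modified={b.txt, d.txt, e.txt, f.txt} staged={none}
After op 29 (modify g.txt): modified={b.txt, d.txt, e.txt, f.txt, g.txt} staged={none}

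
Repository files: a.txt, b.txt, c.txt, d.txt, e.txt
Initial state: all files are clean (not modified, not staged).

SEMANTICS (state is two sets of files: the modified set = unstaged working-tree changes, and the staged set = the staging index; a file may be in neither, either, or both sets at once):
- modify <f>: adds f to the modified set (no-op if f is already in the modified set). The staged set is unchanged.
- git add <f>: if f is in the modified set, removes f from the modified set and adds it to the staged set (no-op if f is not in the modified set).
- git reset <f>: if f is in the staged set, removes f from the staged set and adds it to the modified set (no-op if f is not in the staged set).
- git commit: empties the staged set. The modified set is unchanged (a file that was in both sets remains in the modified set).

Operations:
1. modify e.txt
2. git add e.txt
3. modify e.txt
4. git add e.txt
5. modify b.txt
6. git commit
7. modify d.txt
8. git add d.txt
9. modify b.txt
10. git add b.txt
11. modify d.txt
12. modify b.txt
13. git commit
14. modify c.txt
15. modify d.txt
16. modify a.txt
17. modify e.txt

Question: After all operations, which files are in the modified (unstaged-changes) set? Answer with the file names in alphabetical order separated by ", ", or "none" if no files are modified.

After op 1 (modify e.txt): modified={e.txt} staged={none}
After op 2 (git add e.txt): modified={none} staged={e.txt}
After op 3 (modify e.txt): modified={e.txt} staged={e.txt}
After op 4 (git add e.txt): modified={none} staged={e.txt}
After op 5 (modify b.txt): modified={b.txt} staged={e.txt}
After op 6 (git commit): modified={b.txt} staged={none}
After op 7 (modify d.txt): modified={b.txt, d.txt} staged={none}
After op 8 (git add d.txt): modified={b.txt} staged={d.txt}
After op 9 (modify b.txt): modified={b.txt} staged={d.txt}
After op 10 (git add b.txt): modified={none} staged={b.txt, d.txt}
After op 11 (modify d.txt): modified={d.txt} staged={b.txt, d.txt}
After op 12 (modify b.txt): modified={b.txt, d.txt} staged={b.txt, d.txt}
After op 13 (git commit): modified={b.txt, d.txt} staged={none}
After op 14 (modify c.txt): modified={b.txt, c.txt, d.txt} staged={none}
After op 15 (modify d.txt): modified={b.txt, c.txt, d.txt} staged={none}
After op 16 (modify a.txt): modified={a.txt, b.txt, c.txt, d.txt} staged={none}
After op 17 (modify e.txt): modified={a.txt, b.txt, c.txt, d.txt, e.txt} staged={none}

Answer: a.txt, b.txt, c.txt, d.txt, e.txt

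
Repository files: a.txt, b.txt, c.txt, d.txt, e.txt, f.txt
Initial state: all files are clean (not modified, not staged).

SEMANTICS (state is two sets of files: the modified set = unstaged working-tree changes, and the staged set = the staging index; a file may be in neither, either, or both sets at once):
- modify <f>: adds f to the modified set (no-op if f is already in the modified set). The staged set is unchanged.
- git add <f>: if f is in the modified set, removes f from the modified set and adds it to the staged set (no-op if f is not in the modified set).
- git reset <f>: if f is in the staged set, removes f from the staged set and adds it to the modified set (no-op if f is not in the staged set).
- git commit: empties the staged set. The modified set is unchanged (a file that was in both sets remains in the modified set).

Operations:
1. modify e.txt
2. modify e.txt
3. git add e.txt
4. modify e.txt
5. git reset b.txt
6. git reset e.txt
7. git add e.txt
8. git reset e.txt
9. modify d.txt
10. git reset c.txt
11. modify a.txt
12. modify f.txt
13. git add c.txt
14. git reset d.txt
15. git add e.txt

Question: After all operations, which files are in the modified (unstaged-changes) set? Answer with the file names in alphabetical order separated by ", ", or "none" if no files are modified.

Answer: a.txt, d.txt, f.txt

Derivation:
After op 1 (modify e.txt): modified={e.txt} staged={none}
After op 2 (modify e.txt): modified={e.txt} staged={none}
After op 3 (git add e.txt): modified={none} staged={e.txt}
After op 4 (modify e.txt): modified={e.txt} staged={e.txt}
After op 5 (git reset b.txt): modified={e.txt} staged={e.txt}
After op 6 (git reset e.txt): modified={e.txt} staged={none}
After op 7 (git add e.txt): modified={none} staged={e.txt}
After op 8 (git reset e.txt): modified={e.txt} staged={none}
After op 9 (modify d.txt): modified={d.txt, e.txt} staged={none}
After op 10 (git reset c.txt): modified={d.txt, e.txt} staged={none}
After op 11 (modify a.txt): modified={a.txt, d.txt, e.txt} staged={none}
After op 12 (modify f.txt): modified={a.txt, d.txt, e.txt, f.txt} staged={none}
After op 13 (git add c.txt): modified={a.txt, d.txt, e.txt, f.txt} staged={none}
After op 14 (git reset d.txt): modified={a.txt, d.txt, e.txt, f.txt} staged={none}
After op 15 (git add e.txt): modified={a.txt, d.txt, f.txt} staged={e.txt}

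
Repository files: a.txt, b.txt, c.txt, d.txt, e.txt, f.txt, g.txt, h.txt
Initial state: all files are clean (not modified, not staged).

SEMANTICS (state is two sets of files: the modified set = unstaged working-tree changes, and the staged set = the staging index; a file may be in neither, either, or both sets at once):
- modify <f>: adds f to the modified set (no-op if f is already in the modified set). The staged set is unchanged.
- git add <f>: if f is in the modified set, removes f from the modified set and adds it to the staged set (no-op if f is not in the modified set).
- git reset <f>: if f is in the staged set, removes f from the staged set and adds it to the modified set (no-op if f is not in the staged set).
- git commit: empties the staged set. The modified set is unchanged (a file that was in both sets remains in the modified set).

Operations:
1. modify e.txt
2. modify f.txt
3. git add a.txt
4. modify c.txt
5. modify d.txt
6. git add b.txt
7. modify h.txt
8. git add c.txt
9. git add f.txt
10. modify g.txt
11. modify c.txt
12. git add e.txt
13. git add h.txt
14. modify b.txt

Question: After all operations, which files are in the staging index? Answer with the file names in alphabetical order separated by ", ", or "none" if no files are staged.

Answer: c.txt, e.txt, f.txt, h.txt

Derivation:
After op 1 (modify e.txt): modified={e.txt} staged={none}
After op 2 (modify f.txt): modified={e.txt, f.txt} staged={none}
After op 3 (git add a.txt): modified={e.txt, f.txt} staged={none}
After op 4 (modify c.txt): modified={c.txt, e.txt, f.txt} staged={none}
After op 5 (modify d.txt): modified={c.txt, d.txt, e.txt, f.txt} staged={none}
After op 6 (git add b.txt): modified={c.txt, d.txt, e.txt, f.txt} staged={none}
After op 7 (modify h.txt): modified={c.txt, d.txt, e.txt, f.txt, h.txt} staged={none}
After op 8 (git add c.txt): modified={d.txt, e.txt, f.txt, h.txt} staged={c.txt}
After op 9 (git add f.txt): modified={d.txt, e.txt, h.txt} staged={c.txt, f.txt}
After op 10 (modify g.txt): modified={d.txt, e.txt, g.txt, h.txt} staged={c.txt, f.txt}
After op 11 (modify c.txt): modified={c.txt, d.txt, e.txt, g.txt, h.txt} staged={c.txt, f.txt}
After op 12 (git add e.txt): modified={c.txt, d.txt, g.txt, h.txt} staged={c.txt, e.txt, f.txt}
After op 13 (git add h.txt): modified={c.txt, d.txt, g.txt} staged={c.txt, e.txt, f.txt, h.txt}
After op 14 (modify b.txt): modified={b.txt, c.txt, d.txt, g.txt} staged={c.txt, e.txt, f.txt, h.txt}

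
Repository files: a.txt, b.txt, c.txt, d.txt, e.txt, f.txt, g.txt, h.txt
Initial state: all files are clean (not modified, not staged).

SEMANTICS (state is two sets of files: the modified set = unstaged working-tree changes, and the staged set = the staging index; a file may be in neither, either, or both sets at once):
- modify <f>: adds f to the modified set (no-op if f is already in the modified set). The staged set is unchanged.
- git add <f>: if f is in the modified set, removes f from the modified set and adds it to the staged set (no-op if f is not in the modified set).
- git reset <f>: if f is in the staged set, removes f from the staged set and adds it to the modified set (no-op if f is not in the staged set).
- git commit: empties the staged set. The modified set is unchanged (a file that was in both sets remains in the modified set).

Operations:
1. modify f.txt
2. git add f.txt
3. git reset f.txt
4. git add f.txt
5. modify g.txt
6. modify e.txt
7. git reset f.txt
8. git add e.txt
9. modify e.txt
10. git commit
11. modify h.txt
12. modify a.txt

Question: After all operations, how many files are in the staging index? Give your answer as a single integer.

After op 1 (modify f.txt): modified={f.txt} staged={none}
After op 2 (git add f.txt): modified={none} staged={f.txt}
After op 3 (git reset f.txt): modified={f.txt} staged={none}
After op 4 (git add f.txt): modified={none} staged={f.txt}
After op 5 (modify g.txt): modified={g.txt} staged={f.txt}
After op 6 (modify e.txt): modified={e.txt, g.txt} staged={f.txt}
After op 7 (git reset f.txt): modified={e.txt, f.txt, g.txt} staged={none}
After op 8 (git add e.txt): modified={f.txt, g.txt} staged={e.txt}
After op 9 (modify e.txt): modified={e.txt, f.txt, g.txt} staged={e.txt}
After op 10 (git commit): modified={e.txt, f.txt, g.txt} staged={none}
After op 11 (modify h.txt): modified={e.txt, f.txt, g.txt, h.txt} staged={none}
After op 12 (modify a.txt): modified={a.txt, e.txt, f.txt, g.txt, h.txt} staged={none}
Final staged set: {none} -> count=0

Answer: 0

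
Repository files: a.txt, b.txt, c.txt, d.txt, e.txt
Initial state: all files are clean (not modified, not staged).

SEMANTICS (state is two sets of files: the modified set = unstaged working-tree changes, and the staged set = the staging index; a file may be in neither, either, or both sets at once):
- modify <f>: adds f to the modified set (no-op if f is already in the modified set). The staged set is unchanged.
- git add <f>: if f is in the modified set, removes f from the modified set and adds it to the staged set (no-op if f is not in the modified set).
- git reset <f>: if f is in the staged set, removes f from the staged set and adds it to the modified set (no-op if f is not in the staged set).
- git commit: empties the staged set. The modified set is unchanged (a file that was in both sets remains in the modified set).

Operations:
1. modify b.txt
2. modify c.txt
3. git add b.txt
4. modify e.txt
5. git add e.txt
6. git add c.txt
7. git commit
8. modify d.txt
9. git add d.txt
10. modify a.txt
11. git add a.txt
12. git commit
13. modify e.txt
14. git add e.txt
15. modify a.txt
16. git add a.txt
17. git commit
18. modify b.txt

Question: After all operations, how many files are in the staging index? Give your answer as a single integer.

After op 1 (modify b.txt): modified={b.txt} staged={none}
After op 2 (modify c.txt): modified={b.txt, c.txt} staged={none}
After op 3 (git add b.txt): modified={c.txt} staged={b.txt}
After op 4 (modify e.txt): modified={c.txt, e.txt} staged={b.txt}
After op 5 (git add e.txt): modified={c.txt} staged={b.txt, e.txt}
After op 6 (git add c.txt): modified={none} staged={b.txt, c.txt, e.txt}
After op 7 (git commit): modified={none} staged={none}
After op 8 (modify d.txt): modified={d.txt} staged={none}
After op 9 (git add d.txt): modified={none} staged={d.txt}
After op 10 (modify a.txt): modified={a.txt} staged={d.txt}
After op 11 (git add a.txt): modified={none} staged={a.txt, d.txt}
After op 12 (git commit): modified={none} staged={none}
After op 13 (modify e.txt): modified={e.txt} staged={none}
After op 14 (git add e.txt): modified={none} staged={e.txt}
After op 15 (modify a.txt): modified={a.txt} staged={e.txt}
After op 16 (git add a.txt): modified={none} staged={a.txt, e.txt}
After op 17 (git commit): modified={none} staged={none}
After op 18 (modify b.txt): modified={b.txt} staged={none}
Final staged set: {none} -> count=0

Answer: 0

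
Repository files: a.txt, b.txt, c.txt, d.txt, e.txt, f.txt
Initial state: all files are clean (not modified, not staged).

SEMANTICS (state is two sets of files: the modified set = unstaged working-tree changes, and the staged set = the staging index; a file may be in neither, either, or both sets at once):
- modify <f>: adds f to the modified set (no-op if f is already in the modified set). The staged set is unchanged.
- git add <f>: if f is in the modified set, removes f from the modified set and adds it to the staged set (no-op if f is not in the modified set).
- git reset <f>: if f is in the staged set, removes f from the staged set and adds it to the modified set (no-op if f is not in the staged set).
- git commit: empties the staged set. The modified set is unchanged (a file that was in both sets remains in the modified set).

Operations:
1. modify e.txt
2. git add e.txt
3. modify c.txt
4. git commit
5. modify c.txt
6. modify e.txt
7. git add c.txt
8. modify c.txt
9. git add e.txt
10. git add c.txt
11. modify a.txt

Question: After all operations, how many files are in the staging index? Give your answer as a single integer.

Answer: 2

Derivation:
After op 1 (modify e.txt): modified={e.txt} staged={none}
After op 2 (git add e.txt): modified={none} staged={e.txt}
After op 3 (modify c.txt): modified={c.txt} staged={e.txt}
After op 4 (git commit): modified={c.txt} staged={none}
After op 5 (modify c.txt): modified={c.txt} staged={none}
After op 6 (modify e.txt): modified={c.txt, e.txt} staged={none}
After op 7 (git add c.txt): modified={e.txt} staged={c.txt}
After op 8 (modify c.txt): modified={c.txt, e.txt} staged={c.txt}
After op 9 (git add e.txt): modified={c.txt} staged={c.txt, e.txt}
After op 10 (git add c.txt): modified={none} staged={c.txt, e.txt}
After op 11 (modify a.txt): modified={a.txt} staged={c.txt, e.txt}
Final staged set: {c.txt, e.txt} -> count=2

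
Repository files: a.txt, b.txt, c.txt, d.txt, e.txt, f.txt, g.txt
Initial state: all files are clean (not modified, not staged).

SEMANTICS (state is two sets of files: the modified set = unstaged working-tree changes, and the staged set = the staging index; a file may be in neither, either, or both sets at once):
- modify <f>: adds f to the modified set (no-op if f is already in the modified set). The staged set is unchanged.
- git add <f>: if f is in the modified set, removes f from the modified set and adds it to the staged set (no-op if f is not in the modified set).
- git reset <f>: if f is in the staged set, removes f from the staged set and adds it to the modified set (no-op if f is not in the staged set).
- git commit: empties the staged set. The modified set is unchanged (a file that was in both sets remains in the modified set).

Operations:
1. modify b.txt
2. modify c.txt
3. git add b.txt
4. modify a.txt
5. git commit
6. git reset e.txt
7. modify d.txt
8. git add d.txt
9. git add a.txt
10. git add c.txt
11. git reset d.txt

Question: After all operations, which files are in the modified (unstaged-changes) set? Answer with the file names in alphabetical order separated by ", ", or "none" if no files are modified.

After op 1 (modify b.txt): modified={b.txt} staged={none}
After op 2 (modify c.txt): modified={b.txt, c.txt} staged={none}
After op 3 (git add b.txt): modified={c.txt} staged={b.txt}
After op 4 (modify a.txt): modified={a.txt, c.txt} staged={b.txt}
After op 5 (git commit): modified={a.txt, c.txt} staged={none}
After op 6 (git reset e.txt): modified={a.txt, c.txt} staged={none}
After op 7 (modify d.txt): modified={a.txt, c.txt, d.txt} staged={none}
After op 8 (git add d.txt): modified={a.txt, c.txt} staged={d.txt}
After op 9 (git add a.txt): modified={c.txt} staged={a.txt, d.txt}
After op 10 (git add c.txt): modified={none} staged={a.txt, c.txt, d.txt}
After op 11 (git reset d.txt): modified={d.txt} staged={a.txt, c.txt}

Answer: d.txt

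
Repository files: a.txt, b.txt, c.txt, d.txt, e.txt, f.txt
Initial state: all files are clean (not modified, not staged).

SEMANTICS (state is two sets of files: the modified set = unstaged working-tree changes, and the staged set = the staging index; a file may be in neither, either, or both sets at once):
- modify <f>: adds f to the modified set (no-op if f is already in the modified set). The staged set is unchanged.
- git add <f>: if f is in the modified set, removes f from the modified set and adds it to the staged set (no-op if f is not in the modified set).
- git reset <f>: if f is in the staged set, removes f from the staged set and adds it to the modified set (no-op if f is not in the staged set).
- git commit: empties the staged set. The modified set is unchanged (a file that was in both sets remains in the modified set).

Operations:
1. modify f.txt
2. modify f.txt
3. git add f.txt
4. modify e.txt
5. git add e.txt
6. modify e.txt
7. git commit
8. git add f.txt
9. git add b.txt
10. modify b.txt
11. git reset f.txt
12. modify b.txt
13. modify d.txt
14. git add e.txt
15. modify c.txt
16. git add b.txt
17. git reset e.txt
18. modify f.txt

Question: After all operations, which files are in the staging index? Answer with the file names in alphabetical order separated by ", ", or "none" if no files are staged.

Answer: b.txt

Derivation:
After op 1 (modify f.txt): modified={f.txt} staged={none}
After op 2 (modify f.txt): modified={f.txt} staged={none}
After op 3 (git add f.txt): modified={none} staged={f.txt}
After op 4 (modify e.txt): modified={e.txt} staged={f.txt}
After op 5 (git add e.txt): modified={none} staged={e.txt, f.txt}
After op 6 (modify e.txt): modified={e.txt} staged={e.txt, f.txt}
After op 7 (git commit): modified={e.txt} staged={none}
After op 8 (git add f.txt): modified={e.txt} staged={none}
After op 9 (git add b.txt): modified={e.txt} staged={none}
After op 10 (modify b.txt): modified={b.txt, e.txt} staged={none}
After op 11 (git reset f.txt): modified={b.txt, e.txt} staged={none}
After op 12 (modify b.txt): modified={b.txt, e.txt} staged={none}
After op 13 (modify d.txt): modified={b.txt, d.txt, e.txt} staged={none}
After op 14 (git add e.txt): modified={b.txt, d.txt} staged={e.txt}
After op 15 (modify c.txt): modified={b.txt, c.txt, d.txt} staged={e.txt}
After op 16 (git add b.txt): modified={c.txt, d.txt} staged={b.txt, e.txt}
After op 17 (git reset e.txt): modified={c.txt, d.txt, e.txt} staged={b.txt}
After op 18 (modify f.txt): modified={c.txt, d.txt, e.txt, f.txt} staged={b.txt}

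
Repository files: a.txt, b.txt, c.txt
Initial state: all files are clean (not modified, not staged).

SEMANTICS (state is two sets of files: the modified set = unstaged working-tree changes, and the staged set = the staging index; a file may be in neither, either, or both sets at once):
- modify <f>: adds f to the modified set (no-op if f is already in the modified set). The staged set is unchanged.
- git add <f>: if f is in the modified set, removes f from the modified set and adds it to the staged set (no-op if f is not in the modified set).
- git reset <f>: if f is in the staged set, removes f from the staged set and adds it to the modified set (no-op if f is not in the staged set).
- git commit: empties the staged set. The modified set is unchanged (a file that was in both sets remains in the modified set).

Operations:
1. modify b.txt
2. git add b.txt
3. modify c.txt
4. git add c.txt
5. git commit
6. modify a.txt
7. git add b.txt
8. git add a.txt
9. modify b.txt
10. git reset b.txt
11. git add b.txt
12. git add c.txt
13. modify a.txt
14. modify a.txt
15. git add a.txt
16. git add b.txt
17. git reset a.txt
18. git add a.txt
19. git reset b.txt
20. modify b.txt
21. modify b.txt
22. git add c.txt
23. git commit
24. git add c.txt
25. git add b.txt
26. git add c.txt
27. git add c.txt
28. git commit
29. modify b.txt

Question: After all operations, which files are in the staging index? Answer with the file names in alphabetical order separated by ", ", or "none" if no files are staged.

Answer: none

Derivation:
After op 1 (modify b.txt): modified={b.txt} staged={none}
After op 2 (git add b.txt): modified={none} staged={b.txt}
After op 3 (modify c.txt): modified={c.txt} staged={b.txt}
After op 4 (git add c.txt): modified={none} staged={b.txt, c.txt}
After op 5 (git commit): modified={none} staged={none}
After op 6 (modify a.txt): modified={a.txt} staged={none}
After op 7 (git add b.txt): modified={a.txt} staged={none}
After op 8 (git add a.txt): modified={none} staged={a.txt}
After op 9 (modify b.txt): modified={b.txt} staged={a.txt}
After op 10 (git reset b.txt): modified={b.txt} staged={a.txt}
After op 11 (git add b.txt): modified={none} staged={a.txt, b.txt}
After op 12 (git add c.txt): modified={none} staged={a.txt, b.txt}
After op 13 (modify a.txt): modified={a.txt} staged={a.txt, b.txt}
After op 14 (modify a.txt): modified={a.txt} staged={a.txt, b.txt}
After op 15 (git add a.txt): modified={none} staged={a.txt, b.txt}
After op 16 (git add b.txt): modified={none} staged={a.txt, b.txt}
After op 17 (git reset a.txt): modified={a.txt} staged={b.txt}
After op 18 (git add a.txt): modified={none} staged={a.txt, b.txt}
After op 19 (git reset b.txt): modified={b.txt} staged={a.txt}
After op 20 (modify b.txt): modified={b.txt} staged={a.txt}
After op 21 (modify b.txt): modified={b.txt} staged={a.txt}
After op 22 (git add c.txt): modified={b.txt} staged={a.txt}
After op 23 (git commit): modified={b.txt} staged={none}
After op 24 (git add c.txt): modified={b.txt} staged={none}
After op 25 (git add b.txt): modified={none} staged={b.txt}
After op 26 (git add c.txt): modified={none} staged={b.txt}
After op 27 (git add c.txt): modified={none} staged={b.txt}
After op 28 (git commit): modified={none} staged={none}
After op 29 (modify b.txt): modified={b.txt} staged={none}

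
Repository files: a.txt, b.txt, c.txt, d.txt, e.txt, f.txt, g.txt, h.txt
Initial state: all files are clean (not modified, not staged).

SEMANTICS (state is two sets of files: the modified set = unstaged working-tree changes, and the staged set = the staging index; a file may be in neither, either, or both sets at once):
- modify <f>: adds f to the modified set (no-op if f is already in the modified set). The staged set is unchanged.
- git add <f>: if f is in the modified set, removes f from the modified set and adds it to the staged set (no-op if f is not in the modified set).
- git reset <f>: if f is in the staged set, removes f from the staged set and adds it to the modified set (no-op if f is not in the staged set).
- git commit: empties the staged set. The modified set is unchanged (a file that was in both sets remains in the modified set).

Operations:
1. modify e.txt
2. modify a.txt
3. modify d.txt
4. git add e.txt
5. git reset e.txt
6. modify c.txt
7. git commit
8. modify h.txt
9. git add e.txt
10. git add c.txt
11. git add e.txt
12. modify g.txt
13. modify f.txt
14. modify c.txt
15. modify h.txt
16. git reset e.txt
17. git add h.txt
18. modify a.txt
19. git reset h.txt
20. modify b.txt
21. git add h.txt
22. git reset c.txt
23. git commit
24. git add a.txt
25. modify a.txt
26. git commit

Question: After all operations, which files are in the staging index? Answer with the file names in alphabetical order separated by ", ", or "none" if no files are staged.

After op 1 (modify e.txt): modified={e.txt} staged={none}
After op 2 (modify a.txt): modified={a.txt, e.txt} staged={none}
After op 3 (modify d.txt): modified={a.txt, d.txt, e.txt} staged={none}
After op 4 (git add e.txt): modified={a.txt, d.txt} staged={e.txt}
After op 5 (git reset e.txt): modified={a.txt, d.txt, e.txt} staged={none}
After op 6 (modify c.txt): modified={a.txt, c.txt, d.txt, e.txt} staged={none}
After op 7 (git commit): modified={a.txt, c.txt, d.txt, e.txt} staged={none}
After op 8 (modify h.txt): modified={a.txt, c.txt, d.txt, e.txt, h.txt} staged={none}
After op 9 (git add e.txt): modified={a.txt, c.txt, d.txt, h.txt} staged={e.txt}
After op 10 (git add c.txt): modified={a.txt, d.txt, h.txt} staged={c.txt, e.txt}
After op 11 (git add e.txt): modified={a.txt, d.txt, h.txt} staged={c.txt, e.txt}
After op 12 (modify g.txt): modified={a.txt, d.txt, g.txt, h.txt} staged={c.txt, e.txt}
After op 13 (modify f.txt): modified={a.txt, d.txt, f.txt, g.txt, h.txt} staged={c.txt, e.txt}
After op 14 (modify c.txt): modified={a.txt, c.txt, d.txt, f.txt, g.txt, h.txt} staged={c.txt, e.txt}
After op 15 (modify h.txt): modified={a.txt, c.txt, d.txt, f.txt, g.txt, h.txt} staged={c.txt, e.txt}
After op 16 (git reset e.txt): modified={a.txt, c.txt, d.txt, e.txt, f.txt, g.txt, h.txt} staged={c.txt}
After op 17 (git add h.txt): modified={a.txt, c.txt, d.txt, e.txt, f.txt, g.txt} staged={c.txt, h.txt}
After op 18 (modify a.txt): modified={a.txt, c.txt, d.txt, e.txt, f.txt, g.txt} staged={c.txt, h.txt}
After op 19 (git reset h.txt): modified={a.txt, c.txt, d.txt, e.txt, f.txt, g.txt, h.txt} staged={c.txt}
After op 20 (modify b.txt): modified={a.txt, b.txt, c.txt, d.txt, e.txt, f.txt, g.txt, h.txt} staged={c.txt}
After op 21 (git add h.txt): modified={a.txt, b.txt, c.txt, d.txt, e.txt, f.txt, g.txt} staged={c.txt, h.txt}
After op 22 (git reset c.txt): modified={a.txt, b.txt, c.txt, d.txt, e.txt, f.txt, g.txt} staged={h.txt}
After op 23 (git commit): modified={a.txt, b.txt, c.txt, d.txt, e.txt, f.txt, g.txt} staged={none}
After op 24 (git add a.txt): modified={b.txt, c.txt, d.txt, e.txt, f.txt, g.txt} staged={a.txt}
After op 25 (modify a.txt): modified={a.txt, b.txt, c.txt, d.txt, e.txt, f.txt, g.txt} staged={a.txt}
After op 26 (git commit): modified={a.txt, b.txt, c.txt, d.txt, e.txt, f.txt, g.txt} staged={none}

Answer: none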